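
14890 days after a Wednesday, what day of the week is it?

14890 = 2127·7 + 1, so 14890 mod 7 = 1.
Wednesday + 1 day → Thursday.

Thursday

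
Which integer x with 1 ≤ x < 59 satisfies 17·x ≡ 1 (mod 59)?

7

17·7 = 119 = 2·59 + 1, so 17⁻¹ ≡ 7 (mod 59).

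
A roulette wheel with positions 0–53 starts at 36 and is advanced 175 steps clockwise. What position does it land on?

175 = 3·54 + 13, so 175 mod 54 = 13.
(36 + 13) mod 54 = 49.

49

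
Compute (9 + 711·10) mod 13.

711·10 = 7110.
7110 − 546·13 = 12, so 7110 ≡ 12 (mod 13).
(9 + 12) mod 13 = 8.

8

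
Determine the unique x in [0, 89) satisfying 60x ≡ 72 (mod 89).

The inverse of 60 mod 89 is 46 (since 60·46 = 2760 ≡ 1).
So x ≡ 46·72 = 3312 ≡ 19 (mod 89).

19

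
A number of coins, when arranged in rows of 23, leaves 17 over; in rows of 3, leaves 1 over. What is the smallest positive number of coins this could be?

x ≡ 1 (mod 3) gives x ∈ {1, 4, 7, 10, 13, 16, 19, 22, …}.
The first of these with x mod 23 = 17 is 40.

40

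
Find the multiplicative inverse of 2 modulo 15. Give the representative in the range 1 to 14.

8

15 = 7·2 + 1
2 = 2·1 + 0
Back-substituting gives 2·8 ≡ 1 (mod 15).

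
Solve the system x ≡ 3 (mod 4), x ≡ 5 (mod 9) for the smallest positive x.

23

x ≡ 3 (mod 4) gives x ∈ {3, 7, 11, 15, 19, 23}.
The first of these with x mod 9 = 5 is 23.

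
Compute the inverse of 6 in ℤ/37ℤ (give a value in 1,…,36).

31

37 = 6·6 + 1
6 = 6·1 + 0
Back-substituting gives 6·31 ≡ 1 (mod 37).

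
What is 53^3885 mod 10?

Powers of 3 mod 10 repeat with period 4: 3, 9, 7, 1.
3885 leaves remainder 1 on division by 4, so 53^3885 ends in 3.

3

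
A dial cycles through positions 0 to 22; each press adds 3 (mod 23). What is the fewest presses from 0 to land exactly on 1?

3·8 = 24 = 1·23 + 1, so 3⁻¹ ≡ 8 (mod 23).

8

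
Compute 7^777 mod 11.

6

Square-and-reduce mod 11: 7^1≡7, 7^2≡5, 7^4≡3, 7^8≡9, 7^16≡4, 7^32≡5, 7^64≡3, 7^128≡9, 7^256≡4, 7^512≡5.
777 = 1 + 8 + 256 + 512, so 7^777 ≡ 7·9·4·5 ≡ 6 (mod 11).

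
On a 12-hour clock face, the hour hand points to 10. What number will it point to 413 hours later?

3

413 mod 12 = 5 (since 34·12 = 408).
10 + 5 → 3 on a 12-hour dial.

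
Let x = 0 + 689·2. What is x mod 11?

689·2 = 1378.
1378 = 125·11 + 3, so 1378 mod 11 = 3.
(0 + 3) mod 11 = 3.

3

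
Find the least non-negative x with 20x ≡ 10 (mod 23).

20⁻¹ ≡ 15 (mod 23) because 20·15 = 300 = 13·23 + 1.
So x ≡ 15·10 = 150 ≡ 12 (mod 23).
Check: 20·12 = 240 = 10·23 + 10.

12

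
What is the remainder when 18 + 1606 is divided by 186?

1606 − 8·186 = 118, so 1606 ≡ 118 (mod 186).
(18 + 118) mod 186 = 136.

136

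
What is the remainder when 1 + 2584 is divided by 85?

35

2584 = 30·85 + 34, so 2584 mod 85 = 34.
(1 + 34) mod 85 = 35.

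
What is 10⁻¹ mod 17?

12

10·12 = 120 = 7·17 + 1, so 10⁻¹ ≡ 12 (mod 17).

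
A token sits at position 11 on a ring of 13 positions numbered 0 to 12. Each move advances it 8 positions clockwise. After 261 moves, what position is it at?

261·8 = 2088.
2088 mod 13 = 8 (since 160·13 = 2080).
(11 + 8) mod 13 = 6.

6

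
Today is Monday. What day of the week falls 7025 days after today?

Dividing 7025 by 7 gives quotient 1003 and remainder 4.
Monday + 4 days → Friday.

Friday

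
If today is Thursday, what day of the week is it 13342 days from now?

Thursday

Dividing 13342 by 7 gives quotient 1906 and remainder 0.
Thursday + 0 days → Thursday.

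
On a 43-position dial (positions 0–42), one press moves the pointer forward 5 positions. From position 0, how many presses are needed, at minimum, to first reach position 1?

26

5·26 = 130 = 3·43 + 1, so 5⁻¹ ≡ 26 (mod 43).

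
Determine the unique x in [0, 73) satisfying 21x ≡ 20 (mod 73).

67

The inverse of 21 mod 73 is 7 (since 21·7 = 147 ≡ 1).
So x ≡ 7·20 = 140 ≡ 67 (mod 73).
Check: 21·67 = 1407 = 19·73 + 20.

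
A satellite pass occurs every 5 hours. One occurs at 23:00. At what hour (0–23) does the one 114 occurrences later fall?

17

114·5 = 570.
570 = 23·24 + 18, so 570 mod 24 = 18.
(23 + 18) mod 24 = 17.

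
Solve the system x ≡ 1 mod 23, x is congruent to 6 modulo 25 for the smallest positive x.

231

x ≡ 1 (mod 23) gives x ∈ {1, 24, 47, 70, 93, 116, 139, 162, …}.
The first of these with x mod 25 = 6 is 231.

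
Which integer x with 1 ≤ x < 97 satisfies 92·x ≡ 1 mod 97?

92·58 = 5336 = 55·97 + 1, so 92⁻¹ ≡ 58 (mod 97).

58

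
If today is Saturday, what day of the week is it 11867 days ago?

11867 mod 7 = 2 (since 1695·7 = 11865).
Saturday − 2 days → Thursday.

Thursday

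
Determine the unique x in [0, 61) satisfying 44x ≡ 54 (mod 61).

The inverse of 44 mod 61 is 43 (since 44·43 = 1892 ≡ 1).
So x ≡ 43·54 = 2322 ≡ 4 (mod 61).

4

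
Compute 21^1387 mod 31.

11

Successive squares of 21 mod 31: 21^1≡21, 21^2≡7, 21^4≡18, 21^8≡14, 21^16≡10, 21^32≡7, 21^64≡18, 21^128≡14, 21^256≡10, 21^512≡7, 21^1024≡18.
1387 = 1 + 2 + 8 + 32 + 64 + 256 + 1024, so 21^1387 ≡ 21·7·14·7·18·10·18 ≡ 11 (mod 31).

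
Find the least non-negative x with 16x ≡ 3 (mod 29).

The inverse of 16 mod 29 is 20 (since 16·20 = 320 ≡ 1).
So x ≡ 20·3 = 60 ≡ 2 (mod 29).

2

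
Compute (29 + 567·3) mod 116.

567·3 = 1701.
Dividing 1701 by 116 gives quotient 14 and remainder 77.
(29 + 77) mod 116 = 106.

106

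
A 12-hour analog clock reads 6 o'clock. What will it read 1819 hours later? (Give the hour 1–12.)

Dividing 1819 by 12 gives quotient 151 and remainder 7.
6 + 7 → 1 on a 12-hour dial.

1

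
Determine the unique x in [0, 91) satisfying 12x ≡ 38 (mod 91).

12⁻¹ ≡ 38 (mod 91) because 12·38 = 456 = 5·91 + 1.
So x ≡ 38·38 = 1444 ≡ 79 (mod 91).
Check: 12·79 = 948 = 10·91 + 38.

79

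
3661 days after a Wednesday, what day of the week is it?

Wednesday

3661 − 523·7 = 0, so 3661 ≡ 0 (mod 7).
Wednesday + 0 days → Wednesday.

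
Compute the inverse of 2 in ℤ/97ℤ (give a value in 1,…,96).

97 = 48·2 + 1
2 = 2·1 + 0
Back-substituting gives 2·49 ≡ 1 (mod 97).

49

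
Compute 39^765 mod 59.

2

Square-and-reduce mod 59: 39^1≡39, 39^2≡46, 39^4≡51, 39^8≡5, 39^16≡25, 39^32≡35, 39^64≡45, 39^128≡19, 39^256≡7, 39^512≡49.
Since 765 = 1 + 4 + 8 + 16 + 32 + 64 + 128 + 512 in binary, 39^765 ≡ 39·51·5·25·35·45·19·49 ≡ 2 (mod 59).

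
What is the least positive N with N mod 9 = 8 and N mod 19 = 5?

62

x ≡ 8 (mod 9) gives x ∈ {8, 17, 26, 35, 44, 53, 62}.
The first of these with x mod 19 = 5 is 62.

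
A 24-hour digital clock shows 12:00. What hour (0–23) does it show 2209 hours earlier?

11

2209 − 92·24 = 1, so 2209 ≡ 1 (mod 24).
(12 − 1) mod 24 = 11.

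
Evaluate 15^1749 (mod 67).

1

By repeated squaring mod 67: 15^1≡15, 15^2≡24, 15^4≡40, 15^8≡59, 15^16≡64, 15^32≡9, 15^64≡14, 15^128≡62, 15^256≡25, 15^512≡22, 15^1024≡15.
Since 1749 = 1 + 4 + 16 + 64 + 128 + 512 + 1024 in binary, 15^1749 ≡ 15·40·64·14·62·22·15 ≡ 1 (mod 67).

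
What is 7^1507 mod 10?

The units digit of 7^n cycles with period 4: 7, 9, 3, 1, …
1507 mod 4 = 3, so the last digit matches 7^3 = 3.

3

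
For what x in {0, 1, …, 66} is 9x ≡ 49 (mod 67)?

65

The inverse of 9 mod 67 is 15 (since 9·15 = 135 ≡ 1).
So x ≡ 15·49 = 735 ≡ 65 (mod 67).
Check: 9·65 = 585 = 8·67 + 49.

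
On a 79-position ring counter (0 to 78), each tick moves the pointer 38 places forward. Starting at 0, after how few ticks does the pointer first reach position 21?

65

The inverse of 38 mod 79 is 52 (since 38·52 = 1976 ≡ 1).
Multiplying both sides by 52: x ≡ 52·21 = 1092 ≡ 65 (mod 79).
Check: 38·65 = 2470 = 31·79 + 21.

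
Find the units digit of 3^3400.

1

Last digits of 3^n: 3, 9, 7, 1 (period 4).
3400 mod 4 = 0, so the last digit matches 3^4 = 1.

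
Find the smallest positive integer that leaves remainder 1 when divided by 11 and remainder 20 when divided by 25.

45

x ≡ 1 (mod 11) gives x ∈ {1, 12, 23, 34, 45}.
The first of these with x mod 25 = 20 is 45.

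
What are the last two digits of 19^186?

Successive squares of 19 mod 100: 19^1≡19, 19^2≡61, 19^4≡21, 19^8≡41, 19^16≡81, 19^32≡61, 19^64≡21, 19^128≡41.
186 = 2 + 8 + 16 + 32 + 128, so 19^186 ≡ 61·41·81·61·41 ≡ 81 (mod 100).

81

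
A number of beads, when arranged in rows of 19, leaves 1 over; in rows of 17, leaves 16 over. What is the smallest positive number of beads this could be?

Since 17·9 ≡ 1 (mod 19), take x = 16 + 17·((1−16)·9 mod 19) = 16 + 17·17 = 305.
Check: 305 mod 19 = 1, 305 mod 17 = 16.

305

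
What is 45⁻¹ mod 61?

61 = 1·45 + 16
45 = 2·16 + 13
16 = 1·13 + 3
13 = 4·3 + 1
3 = 3·1 + 0
Back-substituting gives 45·19 ≡ 1 (mod 61).

19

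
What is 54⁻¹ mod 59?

47

59 = 1·54 + 5
54 = 10·5 + 4
5 = 1·4 + 1
4 = 4·1 + 0
Back-substituting gives 54·47 ≡ 1 (mod 59).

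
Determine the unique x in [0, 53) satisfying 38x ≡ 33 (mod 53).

19

38⁻¹ ≡ 7 (mod 53) because 38·7 = 266 = 5·53 + 1.
Multiplying both sides by 7: x ≡ 7·33 = 231 ≡ 19 (mod 53).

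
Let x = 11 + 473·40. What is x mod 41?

473·40 = 18920.
Dividing 18920 by 41 gives quotient 461 and remainder 19.
(11 + 19) mod 41 = 30.

30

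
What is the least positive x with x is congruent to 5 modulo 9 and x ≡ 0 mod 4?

32

x ≡ 0 (mod 4) gives x ∈ {0, 4, 8, 12, 16, 20, 24, 28, …}.
The first of these with x mod 9 = 5 is 32.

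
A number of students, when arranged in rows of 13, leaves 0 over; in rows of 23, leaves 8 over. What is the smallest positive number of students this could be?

Since 23·4 ≡ 1 (mod 13), take x = 8 + 23·((0−8)·4 mod 13) = 8 + 23·7 = 169.
Check: 169 mod 13 = 0, 169 mod 23 = 8.

169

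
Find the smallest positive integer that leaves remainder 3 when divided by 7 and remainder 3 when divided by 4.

x ≡ 3 (mod 4) gives x ∈ {3}.
The first of these with x mod 7 = 3 is 3.

3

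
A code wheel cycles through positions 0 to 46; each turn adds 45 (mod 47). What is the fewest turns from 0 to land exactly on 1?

23

47 = 1·45 + 2
45 = 22·2 + 1
2 = 2·1 + 0
Back-substituting gives 45·23 ≡ 1 (mod 47).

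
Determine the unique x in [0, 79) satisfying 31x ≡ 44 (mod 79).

32

31⁻¹ ≡ 51 (mod 79) because 31·51 = 1581 = 20·79 + 1.
So x ≡ 51·44 = 2244 ≡ 32 (mod 79).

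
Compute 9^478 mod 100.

Successive squares of 9 mod 100: 9^1≡9, 9^2≡81, 9^4≡61, 9^8≡21, 9^16≡41, 9^32≡81, 9^64≡61, 9^128≡21, 9^256≡41.
478 = 2 + 4 + 8 + 16 + 64 + 128 + 256, so 9^478 ≡ 81·61·21·41·61·21·41 ≡ 21 (mod 100).

21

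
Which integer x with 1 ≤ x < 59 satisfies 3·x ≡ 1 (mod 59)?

3·20 = 60 = 1·59 + 1, so 3⁻¹ ≡ 20 (mod 59).

20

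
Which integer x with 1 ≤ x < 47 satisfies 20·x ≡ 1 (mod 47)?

20·40 = 800 = 17·47 + 1, so 20⁻¹ ≡ 40 (mod 47).

40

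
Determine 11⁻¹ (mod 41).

41 = 3·11 + 8
11 = 1·8 + 3
8 = 2·3 + 2
3 = 1·2 + 1
2 = 2·1 + 0
Back-substituting gives 11·15 ≡ 1 (mod 41).

15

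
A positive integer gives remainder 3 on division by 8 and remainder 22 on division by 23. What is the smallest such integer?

x ≡ 3 (mod 8) gives x ∈ {3, 11, 19, 27, 35, 43, 51, 59, …}.
The first of these with x mod 23 = 22 is 91.

91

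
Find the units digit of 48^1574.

4

The units digit of 48^n cycles with period 4: 8, 4, 2, 6, …
1574 leaves remainder 2 on division by 4, so 48^1574 ends in 4.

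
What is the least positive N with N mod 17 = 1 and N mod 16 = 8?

120

x ≡ 8 (mod 16) gives x ∈ {8, 24, 40, 56, 72, 88, 104, 120}.
The first of these with x mod 17 = 1 is 120.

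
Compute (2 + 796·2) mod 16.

796·2 = 1592.
1592 mod 16 = 8 (since 99·16 = 1584).
(2 + 8) mod 16 = 10.

10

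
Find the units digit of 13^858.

9

Powers of 3 mod 10 repeat with period 4: 3, 9, 7, 1.
858 mod 4 = 2, so the last digit matches 3^2 = 9.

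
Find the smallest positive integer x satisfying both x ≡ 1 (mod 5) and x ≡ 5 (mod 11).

Since 11·1 ≡ 1 (mod 5), take x = 5 + 11·((1−5)·1 mod 5) = 5 + 11·1 = 16.
Check: 16 mod 5 = 1, 16 mod 11 = 5.

16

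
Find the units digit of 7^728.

The units digit of 7^n cycles with period 4: 7, 9, 3, 1, …
728 leaves remainder 0 on division by 4, so 7^728 ends in 1.

1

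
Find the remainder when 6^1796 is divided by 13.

3

Successive squares of 6 mod 13: 6^1≡6, 6^2≡10, 6^4≡9, 6^8≡3, 6^16≡9, 6^32≡3, 6^64≡9, 6^128≡3, 6^256≡9, 6^512≡3, 6^1024≡9.
1796 = 4 + 256 + 512 + 1024, so 6^1796 ≡ 9·9·3·9 ≡ 3 (mod 13).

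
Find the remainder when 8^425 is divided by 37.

By repeated squaring mod 37: 8^1≡8, 8^2≡27, 8^4≡26, 8^8≡10, 8^16≡26, 8^32≡10, 8^64≡26, 8^128≡10, 8^256≡26.
425 = 1 + 8 + 32 + 128 + 256, so 8^425 ≡ 8·10·10·10·26 ≡ 23 (mod 37).

23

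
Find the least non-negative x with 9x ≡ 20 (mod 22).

12

The inverse of 9 mod 22 is 5 (since 9·5 = 45 ≡ 1).
Multiplying both sides by 5: x ≡ 5·20 = 100 ≡ 12 (mod 22).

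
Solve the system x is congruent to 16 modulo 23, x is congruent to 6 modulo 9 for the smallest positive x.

177

x ≡ 6 (mod 9) gives x ∈ {6, 15, 24, 33, 42, 51, 60, 69, …}.
The first of these with x mod 23 = 16 is 177.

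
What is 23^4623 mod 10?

7

Last digits of 3^n: 3, 9, 7, 1 (period 4).
4623 mod 4 = 3, so the last digit matches 3^3 = 7.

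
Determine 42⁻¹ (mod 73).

40

42·40 = 1680 = 23·73 + 1, so 42⁻¹ ≡ 40 (mod 73).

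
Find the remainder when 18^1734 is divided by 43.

4

Square-and-reduce mod 43: 18^1≡18, 18^2≡23, 18^4≡13, 18^8≡40, 18^16≡9, 18^32≡38, 18^64≡25, 18^128≡23, 18^256≡13, 18^512≡40, 18^1024≡9.
Since 1734 = 2 + 4 + 64 + 128 + 512 + 1024 in binary, 18^1734 ≡ 23·13·25·23·40·9 ≡ 4 (mod 43).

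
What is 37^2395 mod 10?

The units digit of 37^n cycles with period 4: 7, 9, 3, 1, …
2395 mod 4 = 3, so the last digit matches 7^3 = 3.

3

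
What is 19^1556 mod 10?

The units digit of 19^n cycles with period 2: 9, 1, …
1556 mod 2 = 0, so the last digit matches 9^2 = 1.

1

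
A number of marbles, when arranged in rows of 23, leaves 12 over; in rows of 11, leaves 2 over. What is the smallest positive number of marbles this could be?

35

x ≡ 2 (mod 11) gives x ∈ {2, 13, 24, 35}.
The first of these with x mod 23 = 12 is 35.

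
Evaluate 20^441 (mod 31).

4

Successive squares of 20 mod 31: 20^1≡20, 20^2≡28, 20^4≡9, 20^8≡19, 20^16≡20, 20^32≡28, 20^64≡9, 20^128≡19, 20^256≡20.
Since 441 = 1 + 8 + 16 + 32 + 128 + 256 in binary, 20^441 ≡ 20·19·20·28·19·20 ≡ 4 (mod 31).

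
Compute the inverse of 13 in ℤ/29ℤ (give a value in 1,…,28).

9

29 = 2·13 + 3
13 = 4·3 + 1
3 = 3·1 + 0
Back-substituting gives 13·9 ≡ 1 (mod 29).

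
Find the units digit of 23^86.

9

Last digits of 3^n: 3, 9, 7, 1 (period 4).
86 leaves remainder 2 on division by 4, so 23^86 ends in 9.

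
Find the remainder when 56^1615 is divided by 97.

60

Square-and-reduce mod 97: 56^1≡56, 56^2≡32, 56^4≡54, 56^8≡6, 56^16≡36, 56^32≡35, 56^64≡61, 56^128≡35, 56^256≡61, 56^512≡35, 56^1024≡61.
1615 = 1 + 2 + 4 + 8 + 64 + 512 + 1024, so 56^1615 ≡ 56·32·54·6·61·35·61 ≡ 60 (mod 97).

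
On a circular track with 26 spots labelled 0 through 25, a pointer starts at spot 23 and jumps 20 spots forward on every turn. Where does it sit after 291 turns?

19

291·20 = 5820.
5820 mod 26 = 22 (since 223·26 = 5798).
(23 + 22) mod 26 = 19.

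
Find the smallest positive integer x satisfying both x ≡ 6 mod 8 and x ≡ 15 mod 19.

Since 19·3 ≡ 1 (mod 8), take x = 15 + 19·((6−15)·3 mod 8) = 15 + 19·5 = 110.
Check: 110 mod 8 = 6, 110 mod 19 = 15.

110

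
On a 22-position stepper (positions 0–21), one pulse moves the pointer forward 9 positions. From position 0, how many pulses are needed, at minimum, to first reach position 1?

22 = 2·9 + 4
9 = 2·4 + 1
4 = 4·1 + 0
Back-substituting gives 9·5 ≡ 1 (mod 22).

5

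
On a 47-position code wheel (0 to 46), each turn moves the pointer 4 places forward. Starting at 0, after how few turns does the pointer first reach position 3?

The inverse of 4 mod 47 is 12 (since 4·12 = 48 ≡ 1).
So x ≡ 12·3 = 36 ≡ 36 (mod 47).

36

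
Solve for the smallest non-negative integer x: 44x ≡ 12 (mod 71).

The inverse of 44 mod 71 is 21 (since 44·21 = 924 ≡ 1).
Multiplying both sides by 21: x ≡ 21·12 = 252 ≡ 39 (mod 71).

39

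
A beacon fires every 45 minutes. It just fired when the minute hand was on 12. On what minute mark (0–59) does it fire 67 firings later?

67·45 = 3015.
3015 = 50·60 + 15, so 3015 mod 60 = 15.
(12 + 15) mod 60 = 27.

27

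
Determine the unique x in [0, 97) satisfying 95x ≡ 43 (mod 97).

27

95⁻¹ ≡ 48 (mod 97) because 95·48 = 4560 = 47·97 + 1.
Multiplying both sides by 48: x ≡ 48·43 = 2064 ≡ 27 (mod 97).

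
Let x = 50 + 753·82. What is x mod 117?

20

753·82 = 61746.
61746 − 527·117 = 87, so 61746 ≡ 87 (mod 117).
(50 + 87) mod 117 = 20.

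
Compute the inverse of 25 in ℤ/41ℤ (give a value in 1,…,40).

23

41 = 1·25 + 16
25 = 1·16 + 9
16 = 1·9 + 7
9 = 1·7 + 2
7 = 3·2 + 1
2 = 2·1 + 0
Back-substituting gives 25·23 ≡ 1 (mod 41).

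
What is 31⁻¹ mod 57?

57 = 1·31 + 26
31 = 1·26 + 5
26 = 5·5 + 1
5 = 5·1 + 0
Back-substituting gives 31·46 ≡ 1 (mod 57).

46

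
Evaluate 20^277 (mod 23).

14

Square-and-reduce mod 23: 20^1≡20, 20^2≡9, 20^4≡12, 20^8≡6, 20^16≡13, 20^32≡8, 20^64≡18, 20^128≡2, 20^256≡4.
Since 277 = 1 + 4 + 16 + 256 in binary, 20^277 ≡ 20·12·13·4 ≡ 14 (mod 23).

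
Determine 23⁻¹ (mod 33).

23

23·23 = 529 = 16·33 + 1, so 23⁻¹ ≡ 23 (mod 33).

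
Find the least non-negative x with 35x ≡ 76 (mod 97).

77

The inverse of 35 mod 97 is 61 (since 35·61 = 2135 ≡ 1).
So x ≡ 61·76 = 4636 ≡ 77 (mod 97).
Check: 35·77 = 2695 = 27·97 + 76.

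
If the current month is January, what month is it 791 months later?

Dividing 791 by 12 gives quotient 65 and remainder 11.
January + 11 months → December.

December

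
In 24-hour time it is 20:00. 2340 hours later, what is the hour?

2340 = 97·24 + 12, so 2340 mod 24 = 12.
(20 + 12) mod 24 = 8.

8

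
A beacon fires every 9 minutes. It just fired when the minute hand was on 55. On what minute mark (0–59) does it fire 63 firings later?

63·9 = 567.
Dividing 567 by 60 gives quotient 9 and remainder 27.
(55 + 27) mod 60 = 22.

22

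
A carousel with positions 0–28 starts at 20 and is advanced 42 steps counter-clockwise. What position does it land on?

42 = 1·29 + 13, so 42 mod 29 = 13.
(20 − 13) mod 29 = 7.

7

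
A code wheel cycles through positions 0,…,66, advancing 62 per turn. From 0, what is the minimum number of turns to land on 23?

The inverse of 62 mod 67 is 40 (since 62·40 = 2480 ≡ 1).
Multiplying both sides by 40: x ≡ 40·23 = 920 ≡ 49 (mod 67).
Check: 62·49 = 3038 = 45·67 + 23.

49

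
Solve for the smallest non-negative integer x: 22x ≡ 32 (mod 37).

25

22⁻¹ ≡ 32 (mod 37) because 22·32 = 704 = 19·37 + 1.
Multiplying both sides by 32: x ≡ 32·32 = 1024 ≡ 25 (mod 37).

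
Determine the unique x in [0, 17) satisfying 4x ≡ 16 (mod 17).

4

The inverse of 4 mod 17 is 13 (since 4·13 = 52 ≡ 1).
So x ≡ 13·16 = 208 ≡ 4 (mod 17).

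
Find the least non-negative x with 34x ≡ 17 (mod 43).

The inverse of 34 mod 43 is 19 (since 34·19 = 646 ≡ 1).
So x ≡ 19·17 = 323 ≡ 22 (mod 43).
Check: 34·22 = 748 = 17·43 + 17.

22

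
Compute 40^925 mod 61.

Square-and-reduce mod 61: 40^1≡40, 40^2≡14, 40^4≡13, 40^8≡47, 40^16≡13, 40^32≡47, 40^64≡13, 40^128≡47, 40^256≡13, 40^512≡47.
Since 925 = 1 + 4 + 8 + 16 + 128 + 256 + 512 in binary, 40^925 ≡ 40·13·47·13·47·13·47 ≡ 40 (mod 61).

40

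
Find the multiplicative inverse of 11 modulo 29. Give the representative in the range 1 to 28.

29 = 2·11 + 7
11 = 1·7 + 4
7 = 1·4 + 3
4 = 1·3 + 1
3 = 3·1 + 0
Back-substituting gives 11·8 ≡ 1 (mod 29).

8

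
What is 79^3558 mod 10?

Powers of 9 mod 10 repeat with period 2: 9, 1.
3558 leaves remainder 0 on division by 2, so 79^3558 ends in 1.

1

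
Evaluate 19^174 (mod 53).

25

By repeated squaring mod 53: 19^1≡19, 19^2≡43, 19^4≡47, 19^8≡36, 19^16≡24, 19^32≡46, 19^64≡49, 19^128≡16.
Since 174 = 2 + 4 + 8 + 32 + 128 in binary, 19^174 ≡ 43·47·36·46·16 ≡ 25 (mod 53).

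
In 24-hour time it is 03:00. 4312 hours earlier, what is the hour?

4312 − 179·24 = 16, so 4312 ≡ 16 (mod 24).
(3 − 16) mod 24 = 11.

11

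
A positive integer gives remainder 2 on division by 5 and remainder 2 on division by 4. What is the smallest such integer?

2

Since 4·4 ≡ 1 (mod 5), take x = 2 + 4·((2−2)·4 mod 5) = 2 + 4·0 = 2.
Check: 2 mod 5 = 2, 2 mod 4 = 2.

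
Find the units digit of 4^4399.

Powers of 4 mod 10 repeat with period 2: 4, 6.
4399 mod 2 = 1, so the last digit matches 4^1 = 4.

4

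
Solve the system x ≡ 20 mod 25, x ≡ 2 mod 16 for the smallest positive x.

x ≡ 2 (mod 16) gives x ∈ {2, 18, 34, 50, 66, 82, 98, 114, …}.
The first of these with x mod 25 = 20 is 370.

370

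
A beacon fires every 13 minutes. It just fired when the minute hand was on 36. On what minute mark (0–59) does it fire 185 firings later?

41

185·13 = 2405.
2405 mod 60 = 5 (since 40·60 = 2400).
(36 + 5) mod 60 = 41.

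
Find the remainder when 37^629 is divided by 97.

By repeated squaring mod 97: 37^1≡37, 37^2≡11, 37^4≡24, 37^8≡91, 37^16≡36, 37^32≡35, 37^64≡61, 37^128≡35, 37^256≡61, 37^512≡35.
Since 629 = 1 + 4 + 16 + 32 + 64 + 512 in binary, 37^629 ≡ 37·24·36·35·61·35 ≡ 82 (mod 97).

82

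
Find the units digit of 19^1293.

Powers of 9 mod 10 repeat with period 2: 9, 1.
1293 mod 2 = 1, so the last digit matches 9^1 = 9.

9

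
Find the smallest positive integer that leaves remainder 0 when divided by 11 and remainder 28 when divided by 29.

Since 29·8 ≡ 1 (mod 11), take x = 28 + 29·((0−28)·8 mod 11) = 28 + 29·7 = 231.
Check: 231 mod 11 = 0, 231 mod 29 = 28.

231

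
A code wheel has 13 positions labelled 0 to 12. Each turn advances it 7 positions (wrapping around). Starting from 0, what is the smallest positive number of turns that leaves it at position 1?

13 = 1·7 + 6
7 = 1·6 + 1
6 = 6·1 + 0
Back-substituting gives 7·2 ≡ 1 (mod 13).

2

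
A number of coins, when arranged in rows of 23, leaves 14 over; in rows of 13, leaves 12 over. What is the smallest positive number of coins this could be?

x ≡ 12 (mod 13) gives x ∈ {12, 25, 38, 51, 64, 77, 90, 103, …}.
The first of these with x mod 23 = 14 is 129.

129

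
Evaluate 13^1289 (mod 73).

Successive squares of 13 mod 73: 13^1≡13, 13^2≡23, 13^4≡18, 13^8≡32, 13^16≡2, 13^32≡4, 13^64≡16, 13^128≡37, 13^256≡55, 13^512≡32, 13^1024≡2.
Since 1289 = 1 + 8 + 256 + 1024 in binary, 13^1289 ≡ 13·32·55·2 ≡ 62 (mod 73).

62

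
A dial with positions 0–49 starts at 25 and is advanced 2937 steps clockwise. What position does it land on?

12

2937 − 58·50 = 37, so 2937 ≡ 37 (mod 50).
(25 + 37) mod 50 = 12.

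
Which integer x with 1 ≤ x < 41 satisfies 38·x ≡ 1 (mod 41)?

41 = 1·38 + 3
38 = 12·3 + 2
3 = 1·2 + 1
2 = 2·1 + 0
Back-substituting gives 38·27 ≡ 1 (mod 41).

27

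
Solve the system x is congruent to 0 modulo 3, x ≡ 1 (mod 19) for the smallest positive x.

39

x ≡ 0 (mod 3) gives x ∈ {0, 3, 6, 9, 12, 15, 18, 21, …}.
The first of these with x mod 19 = 1 is 39.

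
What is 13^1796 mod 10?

Powers of 3 mod 10 repeat with period 4: 3, 9, 7, 1.
1796 mod 4 = 0, so the last digit matches 3^4 = 1.

1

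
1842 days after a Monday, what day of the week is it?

1842 mod 7 = 1 (since 263·7 = 1841).
Monday + 1 day → Tuesday.

Tuesday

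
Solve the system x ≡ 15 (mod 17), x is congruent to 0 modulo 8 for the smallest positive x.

32

x ≡ 0 (mod 8) gives x ∈ {0, 8, 16, 24, 32}.
The first of these with x mod 17 = 15 is 32.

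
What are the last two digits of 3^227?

87

Successive squares of 3 mod 100: 3^1≡3, 3^2≡9, 3^4≡81, 3^8≡61, 3^16≡21, 3^32≡41, 3^64≡81, 3^128≡61.
227 = 1 + 2 + 32 + 64 + 128, so 3^227 ≡ 3·9·41·81·61 ≡ 87 (mod 100).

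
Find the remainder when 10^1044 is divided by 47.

12

By repeated squaring mod 47: 10^1≡10, 10^2≡6, 10^4≡36, 10^8≡27, 10^16≡24, 10^32≡12, 10^64≡3, 10^128≡9, 10^256≡34, 10^512≡28, 10^1024≡32.
Since 1044 = 4 + 16 + 1024 in binary, 10^1044 ≡ 36·24·32 ≡ 12 (mod 47).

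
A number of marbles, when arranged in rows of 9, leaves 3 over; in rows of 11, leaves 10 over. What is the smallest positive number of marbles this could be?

x ≡ 3 (mod 9) gives x ∈ {3, 12, 21}.
The first of these with x mod 11 = 10 is 21.

21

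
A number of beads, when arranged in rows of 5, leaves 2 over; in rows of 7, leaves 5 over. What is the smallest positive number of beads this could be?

12

x ≡ 2 (mod 5) gives x ∈ {2, 7, 12}.
The first of these with x mod 7 = 5 is 12.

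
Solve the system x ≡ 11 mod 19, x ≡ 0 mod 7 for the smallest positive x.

x ≡ 0 (mod 7) gives x ∈ {0, 7, 14, 21, 28, 35, 42, 49}.
The first of these with x mod 19 = 11 is 49.

49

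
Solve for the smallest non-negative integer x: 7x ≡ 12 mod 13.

The inverse of 7 mod 13 is 2 (since 7·2 = 14 ≡ 1).
So x ≡ 2·12 = 24 ≡ 11 (mod 13).

11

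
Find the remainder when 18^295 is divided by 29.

11

By repeated squaring mod 29: 18^1≡18, 18^2≡5, 18^4≡25, 18^8≡16, 18^16≡24, 18^32≡25, 18^64≡16, 18^128≡24, 18^256≡25.
295 = 1 + 2 + 4 + 32 + 256, so 18^295 ≡ 18·5·25·25·25 ≡ 11 (mod 29).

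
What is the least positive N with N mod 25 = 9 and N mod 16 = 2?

x ≡ 2 (mod 16) gives x ∈ {2, 18, 34}.
The first of these with x mod 25 = 9 is 34.

34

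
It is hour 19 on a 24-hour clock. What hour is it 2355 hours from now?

22

2355 mod 24 = 3 (since 98·24 = 2352).
(19 + 3) mod 24 = 22.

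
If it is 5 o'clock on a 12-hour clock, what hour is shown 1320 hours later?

5

1320 mod 12 = 0 (since 110·12 = 1320).
5 + 0 → 5 on a 12-hour dial.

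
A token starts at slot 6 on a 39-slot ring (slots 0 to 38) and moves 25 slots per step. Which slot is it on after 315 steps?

315·25 = 7875.
7875 − 201·39 = 36, so 7875 ≡ 36 (mod 39).
(6 + 36) mod 39 = 3.

3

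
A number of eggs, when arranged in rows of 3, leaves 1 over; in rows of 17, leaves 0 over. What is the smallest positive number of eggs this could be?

Since 17·2 ≡ 1 (mod 3), take x = 0 + 17·((1−0)·2 mod 3) = 0 + 17·2 = 34.
Check: 34 mod 3 = 1, 34 mod 17 = 0.

34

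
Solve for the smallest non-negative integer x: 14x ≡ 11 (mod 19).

14⁻¹ ≡ 15 (mod 19) because 14·15 = 210 = 11·19 + 1.
So x ≡ 15·11 = 165 ≡ 13 (mod 19).
Check: 14·13 = 182 = 9·19 + 11.

13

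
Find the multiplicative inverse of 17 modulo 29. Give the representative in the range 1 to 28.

12

17·12 = 204 = 7·29 + 1, so 17⁻¹ ≡ 12 (mod 29).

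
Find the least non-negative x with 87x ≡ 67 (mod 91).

87⁻¹ ≡ 68 (mod 91) because 87·68 = 5916 = 65·91 + 1.
So x ≡ 68·67 = 4556 ≡ 6 (mod 91).

6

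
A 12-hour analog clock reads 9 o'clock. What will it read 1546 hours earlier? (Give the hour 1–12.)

11

1546 − 128·12 = 10, so 1546 ≡ 10 (mod 12).
9 − 10 → 11 on a 12-hour dial.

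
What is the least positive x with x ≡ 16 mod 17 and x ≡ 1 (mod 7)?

x ≡ 1 (mod 7) gives x ∈ {1, 8, 15, 22, 29, 36, 43, 50}.
The first of these with x mod 17 = 16 is 50.

50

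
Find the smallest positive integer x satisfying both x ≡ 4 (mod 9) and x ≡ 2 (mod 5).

x ≡ 2 (mod 5) gives x ∈ {2, 7, 12, 17, 22}.
The first of these with x mod 9 = 4 is 22.

22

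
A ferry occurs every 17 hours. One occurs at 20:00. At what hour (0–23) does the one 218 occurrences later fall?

6

218·17 = 3706.
3706 mod 24 = 10 (since 154·24 = 3696).
(20 + 10) mod 24 = 6.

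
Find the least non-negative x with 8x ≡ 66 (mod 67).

8⁻¹ ≡ 42 (mod 67) because 8·42 = 336 = 5·67 + 1.
Multiplying both sides by 42: x ≡ 42·66 = 2772 ≡ 25 (mod 67).

25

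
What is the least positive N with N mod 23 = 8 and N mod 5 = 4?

54

x ≡ 4 (mod 5) gives x ∈ {4, 9, 14, 19, 24, 29, 34, 39, …}.
The first of these with x mod 23 = 8 is 54.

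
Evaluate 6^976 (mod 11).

5

By repeated squaring mod 11: 6^1≡6, 6^2≡3, 6^4≡9, 6^8≡4, 6^16≡5, 6^32≡3, 6^64≡9, 6^128≡4, 6^256≡5, 6^512≡3.
976 = 16 + 64 + 128 + 256 + 512, so 6^976 ≡ 5·9·4·5·3 ≡ 5 (mod 11).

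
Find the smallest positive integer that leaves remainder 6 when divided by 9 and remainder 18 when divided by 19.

132

x ≡ 6 (mod 9) gives x ∈ {6, 15, 24, 33, 42, 51, 60, 69, …}.
The first of these with x mod 19 = 18 is 132.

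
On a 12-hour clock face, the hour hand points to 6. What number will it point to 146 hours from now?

146 mod 12 = 2 (since 12·12 = 144).
6 + 2 → 8 on a 12-hour dial.

8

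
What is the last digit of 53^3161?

3

Powers of 3 mod 10 repeat with period 4: 3, 9, 7, 1.
3161 leaves remainder 1 on division by 4, so 53^3161 ends in 3.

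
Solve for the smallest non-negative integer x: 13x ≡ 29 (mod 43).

The inverse of 13 mod 43 is 10 (since 13·10 = 130 ≡ 1).
Multiplying both sides by 10: x ≡ 10·29 = 290 ≡ 32 (mod 43).
Check: 13·32 = 416 = 9·43 + 29.

32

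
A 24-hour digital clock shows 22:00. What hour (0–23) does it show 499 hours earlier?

3

Dividing 499 by 24 gives quotient 20 and remainder 19.
(22 − 19) mod 24 = 3.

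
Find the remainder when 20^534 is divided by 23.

Successive squares of 20 mod 23: 20^1≡20, 20^2≡9, 20^4≡12, 20^8≡6, 20^16≡13, 20^32≡8, 20^64≡18, 20^128≡2, 20^256≡4, 20^512≡16.
Since 534 = 2 + 4 + 16 + 512 in binary, 20^534 ≡ 9·12·13·16 ≡ 16 (mod 23).

16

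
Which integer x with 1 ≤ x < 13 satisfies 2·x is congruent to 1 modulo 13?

13 = 6·2 + 1
2 = 2·1 + 0
Back-substituting gives 2·7 ≡ 1 (mod 13).

7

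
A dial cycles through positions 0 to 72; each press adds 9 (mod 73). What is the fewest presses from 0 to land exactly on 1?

9·65 = 585 = 8·73 + 1, so 9⁻¹ ≡ 65 (mod 73).

65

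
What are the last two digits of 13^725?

93

Square-and-reduce mod 100: 13^1≡13, 13^2≡69, 13^4≡61, 13^8≡21, 13^16≡41, 13^32≡81, 13^64≡61, 13^128≡21, 13^256≡41, 13^512≡81.
725 = 1 + 4 + 16 + 64 + 128 + 512, so 13^725 ≡ 13·61·41·61·21·81 ≡ 93 (mod 100).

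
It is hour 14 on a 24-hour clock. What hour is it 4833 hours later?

23

4833 mod 24 = 9 (since 201·24 = 4824).
(14 + 9) mod 24 = 23.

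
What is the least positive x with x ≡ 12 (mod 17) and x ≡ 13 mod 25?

63

x ≡ 12 (mod 17) gives x ∈ {12, 29, 46, 63}.
The first of these with x mod 25 = 13 is 63.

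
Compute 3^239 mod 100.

Successive squares of 3 mod 100: 3^1≡3, 3^2≡9, 3^4≡81, 3^8≡61, 3^16≡21, 3^32≡41, 3^64≡81, 3^128≡61.
Since 239 = 1 + 2 + 4 + 8 + 32 + 64 + 128 in binary, 3^239 ≡ 3·9·81·61·41·81·61 ≡ 67 (mod 100).

67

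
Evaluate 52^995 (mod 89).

77

Square-and-reduce mod 89: 52^1≡52, 52^2≡34, 52^4≡88, 52^8≡1, 52^16≡1, 52^32≡1, 52^64≡1, 52^128≡1, 52^256≡1, 52^512≡1.
Since 995 = 1 + 2 + 32 + 64 + 128 + 256 + 512 in binary, 52^995 ≡ 52·34·1·1·1·1·1 ≡ 77 (mod 89).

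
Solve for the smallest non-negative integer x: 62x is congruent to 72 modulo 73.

20

62⁻¹ ≡ 53 (mod 73) because 62·53 = 3286 = 45·73 + 1.
So x ≡ 53·72 = 3816 ≡ 20 (mod 73).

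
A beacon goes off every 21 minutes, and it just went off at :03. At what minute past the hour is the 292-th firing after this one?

15

292·21 = 6132.
6132 mod 60 = 12 (since 102·60 = 6120).
(3 + 12) mod 60 = 15.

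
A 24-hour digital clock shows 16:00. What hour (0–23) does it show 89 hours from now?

Dividing 89 by 24 gives quotient 3 and remainder 17.
(16 + 17) mod 24 = 9.

9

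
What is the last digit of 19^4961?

Powers of 9 mod 10 repeat with period 2: 9, 1.
4961 mod 2 = 1, so the last digit matches 9^1 = 9.

9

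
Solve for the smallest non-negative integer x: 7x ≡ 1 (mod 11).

8

The inverse of 7 mod 11 is 8 (since 7·8 = 56 ≡ 1).
Multiplying both sides by 8: x ≡ 8·1 = 8 ≡ 8 (mod 11).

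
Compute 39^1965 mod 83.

Successive squares of 39 mod 83: 39^1≡39, 39^2≡27, 39^4≡65, 39^8≡75, 39^16≡64, 39^32≡29, 39^64≡11, 39^128≡38, 39^256≡33, 39^512≡10, 39^1024≡17.
Since 1965 = 1 + 4 + 8 + 32 + 128 + 256 + 512 + 1024 in binary, 39^1965 ≡ 39·65·75·29·38·33·10·17 ≡ 67 (mod 83).

67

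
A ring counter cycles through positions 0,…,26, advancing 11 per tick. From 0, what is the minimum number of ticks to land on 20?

19

11⁻¹ ≡ 5 (mod 27) because 11·5 = 55 = 2·27 + 1.
So x ≡ 5·20 = 100 ≡ 19 (mod 27).
Check: 11·19 = 209 = 7·27 + 20.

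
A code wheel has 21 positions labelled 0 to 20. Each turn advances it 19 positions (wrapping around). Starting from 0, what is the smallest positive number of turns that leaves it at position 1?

10

21 = 1·19 + 2
19 = 9·2 + 1
2 = 2·1 + 0
Back-substituting gives 19·10 ≡ 1 (mod 21).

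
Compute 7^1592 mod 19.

11

By repeated squaring mod 19: 7^1≡7, 7^2≡11, 7^4≡7, 7^8≡11, 7^16≡7, 7^32≡11, 7^64≡7, 7^128≡11, 7^256≡7, 7^512≡11, 7^1024≡7.
Since 1592 = 8 + 16 + 32 + 512 + 1024 in binary, 7^1592 ≡ 11·7·11·11·7 ≡ 11 (mod 19).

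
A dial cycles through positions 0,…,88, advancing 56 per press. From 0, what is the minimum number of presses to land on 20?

83

The inverse of 56 mod 89 is 62 (since 56·62 = 3472 ≡ 1).
Multiplying both sides by 62: x ≡ 62·20 = 1240 ≡ 83 (mod 89).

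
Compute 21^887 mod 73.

Square-and-reduce mod 73: 21^1≡21, 21^2≡3, 21^4≡9, 21^8≡8, 21^16≡64, 21^32≡8, 21^64≡64, 21^128≡8, 21^256≡64, 21^512≡8.
887 = 1 + 2 + 4 + 16 + 32 + 64 + 256 + 512, so 21^887 ≡ 21·3·9·64·8·64·64·8 ≡ 7 (mod 73).

7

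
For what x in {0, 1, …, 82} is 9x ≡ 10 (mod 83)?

9⁻¹ ≡ 37 (mod 83) because 9·37 = 333 = 4·83 + 1.
So x ≡ 37·10 = 370 ≡ 38 (mod 83).
Check: 9·38 = 342 = 4·83 + 10.

38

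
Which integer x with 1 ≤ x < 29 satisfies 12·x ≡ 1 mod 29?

17

29 = 2·12 + 5
12 = 2·5 + 2
5 = 2·2 + 1
2 = 2·1 + 0
Back-substituting gives 12·17 ≡ 1 (mod 29).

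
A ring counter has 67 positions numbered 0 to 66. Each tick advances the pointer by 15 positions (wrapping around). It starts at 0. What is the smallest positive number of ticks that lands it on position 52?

66

15⁻¹ ≡ 9 (mod 67) because 15·9 = 135 = 2·67 + 1.
So x ≡ 9·52 = 468 ≡ 66 (mod 67).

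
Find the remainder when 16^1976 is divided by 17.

Square-and-reduce mod 17: 16^1≡16, 16^2≡1, 16^4≡1, 16^8≡1, 16^16≡1, 16^32≡1, 16^64≡1, 16^128≡1, 16^256≡1, 16^512≡1, 16^1024≡1.
1976 = 8 + 16 + 32 + 128 + 256 + 512 + 1024, so 16^1976 ≡ 1·1·1·1·1·1·1 ≡ 1 (mod 17).

1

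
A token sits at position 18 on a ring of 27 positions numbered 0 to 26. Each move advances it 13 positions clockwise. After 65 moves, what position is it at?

26

65·13 = 845.
845 − 31·27 = 8, so 845 ≡ 8 (mod 27).
(18 + 8) mod 27 = 26.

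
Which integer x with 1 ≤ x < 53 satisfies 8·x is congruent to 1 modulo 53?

53 = 6·8 + 5
8 = 1·5 + 3
5 = 1·3 + 2
3 = 1·2 + 1
2 = 2·1 + 0
Back-substituting gives 8·20 ≡ 1 (mod 53).

20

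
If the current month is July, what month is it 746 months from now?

September

Dividing 746 by 12 gives quotient 62 and remainder 2.
July + 2 months → September.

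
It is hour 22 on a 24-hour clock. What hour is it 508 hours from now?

Dividing 508 by 24 gives quotient 21 and remainder 4.
(22 + 4) mod 24 = 2.

2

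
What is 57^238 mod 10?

9

Last digits of 7^n: 7, 9, 3, 1 (period 4).
238 leaves remainder 2 on division by 4, so 57^238 ends in 9.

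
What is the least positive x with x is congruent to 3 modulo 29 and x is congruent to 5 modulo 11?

Since 11·8 ≡ 1 (mod 29), take x = 5 + 11·((3−5)·8 mod 29) = 5 + 11·13 = 148.
Check: 148 mod 29 = 3, 148 mod 11 = 5.

148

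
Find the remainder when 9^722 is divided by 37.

7

Square-and-reduce mod 37: 9^1≡9, 9^2≡7, 9^4≡12, 9^8≡33, 9^16≡16, 9^32≡34, 9^64≡9, 9^128≡7, 9^256≡12, 9^512≡33.
Since 722 = 2 + 16 + 64 + 128 + 512 in binary, 9^722 ≡ 7·16·9·7·33 ≡ 7 (mod 37).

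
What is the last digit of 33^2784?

Powers of 3 mod 10 repeat with period 4: 3, 9, 7, 1.
2784 leaves remainder 0 on division by 4, so 33^2784 ends in 1.

1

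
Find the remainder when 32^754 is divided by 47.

Square-and-reduce mod 47: 32^1≡32, 32^2≡37, 32^4≡6, 32^8≡36, 32^16≡27, 32^32≡24, 32^64≡12, 32^128≡3, 32^256≡9, 32^512≡34.
754 = 2 + 16 + 32 + 64 + 128 + 512, so 32^754 ≡ 37·27·24·12·3·34 ≡ 12 (mod 47).

12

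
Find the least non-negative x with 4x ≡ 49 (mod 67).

4⁻¹ ≡ 17 (mod 67) because 4·17 = 68 = 1·67 + 1.
Multiplying both sides by 17: x ≡ 17·49 = 833 ≡ 29 (mod 67).
Check: 4·29 = 116 = 1·67 + 49.

29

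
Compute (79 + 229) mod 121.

66

Dividing 229 by 121 gives quotient 1 and remainder 108.
(79 + 108) mod 121 = 66.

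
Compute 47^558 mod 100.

89

Successive squares of 47 mod 100: 47^1≡47, 47^2≡9, 47^4≡81, 47^8≡61, 47^16≡21, 47^32≡41, 47^64≡81, 47^128≡61, 47^256≡21, 47^512≡41.
558 = 2 + 4 + 8 + 32 + 512, so 47^558 ≡ 9·81·61·41·41 ≡ 89 (mod 100).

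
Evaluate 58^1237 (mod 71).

By repeated squaring mod 71: 58^1≡58, 58^2≡27, 58^4≡19, 58^8≡6, 58^16≡36, 58^32≡18, 58^64≡40, 58^128≡38, 58^256≡24, 58^512≡8, 58^1024≡64.
Since 1237 = 1 + 4 + 16 + 64 + 128 + 1024 in binary, 58^1237 ≡ 58·19·36·40·38·64 ≡ 43 (mod 71).

43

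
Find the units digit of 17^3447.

3

Powers of 7 mod 10 repeat with period 4: 7, 9, 3, 1.
3447 mod 4 = 3, so the last digit matches 7^3 = 3.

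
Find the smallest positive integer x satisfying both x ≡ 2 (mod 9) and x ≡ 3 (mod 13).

29

x ≡ 2 (mod 9) gives x ∈ {2, 11, 20, 29}.
The first of these with x mod 13 = 3 is 29.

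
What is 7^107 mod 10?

3

Last digits of 7^n: 7, 9, 3, 1 (period 4).
107 mod 4 = 3, so the last digit matches 7^3 = 3.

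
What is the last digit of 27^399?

3

The units digit of 27^n cycles with period 4: 7, 9, 3, 1, …
399 mod 4 = 3, so the last digit matches 7^3 = 3.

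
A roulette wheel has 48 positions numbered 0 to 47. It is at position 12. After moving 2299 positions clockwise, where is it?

7

2299 mod 48 = 43 (since 47·48 = 2256).
(12 + 43) mod 48 = 7.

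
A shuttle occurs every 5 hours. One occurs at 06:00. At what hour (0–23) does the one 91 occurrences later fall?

91·5 = 455.
Dividing 455 by 24 gives quotient 18 and remainder 23.
(6 + 23) mod 24 = 5.

5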